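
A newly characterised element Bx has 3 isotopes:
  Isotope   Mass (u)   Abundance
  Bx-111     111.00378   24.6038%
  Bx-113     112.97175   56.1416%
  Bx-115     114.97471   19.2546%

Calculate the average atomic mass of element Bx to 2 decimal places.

Weight each isotope mass by its fractional abundance: 0.246038 × 111.00378 + 0.561416 × 112.97175 + 0.192546 × 114.97471
= 27.311148 + 63.424148 + 22.137921 = 112.873217 u

112.87 u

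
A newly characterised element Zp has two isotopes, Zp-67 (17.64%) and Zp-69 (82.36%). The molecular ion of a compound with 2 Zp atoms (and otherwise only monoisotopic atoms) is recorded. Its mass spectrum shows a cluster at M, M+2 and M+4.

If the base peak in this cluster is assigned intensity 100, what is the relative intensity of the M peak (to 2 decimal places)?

Term probabilities: M 0.0311, M+2 0.2906, M+4 0.6783. Base peak = M+4.
P(M+4) = C(2,2) × 0.1764^0 × 0.8236^2 = 1 × 1.0000 × 0.67831696 = 0.678317 (base)
P(M) = C(2,0) × 0.1764^2 × 0.8236^0 = 1 × 0.03111696 × 1.0000 = 0.031117
Relative intensity = 0.031117 / 0.678317 × 100 = 4.59

4.59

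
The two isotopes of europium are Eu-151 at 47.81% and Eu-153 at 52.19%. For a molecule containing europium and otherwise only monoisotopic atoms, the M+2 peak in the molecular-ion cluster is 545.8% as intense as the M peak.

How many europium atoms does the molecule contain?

5

With n Eu atoms, P(M+2)/P(M) = C(n,1)·p^(n−1)q / p^n = n·q/p = n · 0.5219/0.4781.
n = 5.458 × 0.4781/0.5219 = 5.00 ≈ 5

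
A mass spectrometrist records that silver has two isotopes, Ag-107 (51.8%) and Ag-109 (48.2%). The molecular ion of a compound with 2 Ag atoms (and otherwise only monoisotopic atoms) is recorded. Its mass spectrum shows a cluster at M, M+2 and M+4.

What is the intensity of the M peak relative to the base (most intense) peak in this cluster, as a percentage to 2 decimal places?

(0.518 + 0.482)^2 gives M 0.2683, M+2 0.4994, M+4 0.2323; the largest is M+2.
P(M+2) = C(2,1) × 0.518^1 × 0.482^1 = 2 × 0.5180 × 0.4820 = 0.499352 (base)
P(M) = C(2,0) × 0.518^2 × 0.482^0 = 1 × 0.268324 × 1.0000 = 0.268324
Relative intensity = 0.268324 / 0.499352 × 100 = 53.73

53.73%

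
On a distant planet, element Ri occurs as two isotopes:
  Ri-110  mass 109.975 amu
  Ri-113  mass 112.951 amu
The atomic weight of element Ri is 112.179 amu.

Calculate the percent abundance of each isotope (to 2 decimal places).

Ri-110: 25.94%, Ri-113: 74.06%

Writing the weighted mean with unknown fraction x of Ri-110:
109.975·x + 112.951·(1 − x) = 112.179
(109.975 − 112.951)·x = 112.179 − 112.951
x = -0.772 / -2.976 = 0.25941 → 25.94% Ri-110, 74.06% Ri-113.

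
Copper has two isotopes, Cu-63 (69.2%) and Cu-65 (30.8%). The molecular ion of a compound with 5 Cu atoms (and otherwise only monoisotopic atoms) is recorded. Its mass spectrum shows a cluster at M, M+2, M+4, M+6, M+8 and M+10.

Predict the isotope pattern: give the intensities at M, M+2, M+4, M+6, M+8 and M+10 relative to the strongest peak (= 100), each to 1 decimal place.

Each Cu atom is independently Cu-63 (p = 0.692) or Cu-65 (q = 0.308); the cluster is the binomial expansion (p + q)^5.
P(M) = 0.692^5 = 0.158683
P(M+2) = 5 × 0.692^4 × 0.308^1 = 0.353139
P(M+4) = 10 × 0.692^3 × 0.308^2 = 0.314355
P(M+6) = 10 × 0.692^2 × 0.308^3 = 0.139915
P(M+8) = 5 × 0.692^1 × 0.308^4 = 0.031137
P(M+10) = 0.308^5 = 0.002772
The M+2 peak is largest (0.353139); scaling to 100 gives 44.9 : 100.0 : 89.0 : 39.6 : 8.8 : 0.8.

44.9 : 100.0 : 89.0 : 39.6 : 8.8 : 0.8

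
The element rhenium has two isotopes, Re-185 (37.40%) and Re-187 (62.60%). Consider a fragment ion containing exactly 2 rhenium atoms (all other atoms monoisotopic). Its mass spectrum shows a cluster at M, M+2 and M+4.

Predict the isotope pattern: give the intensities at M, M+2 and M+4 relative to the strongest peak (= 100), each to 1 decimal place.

The 2 Re atoms are independent, so intensities follow the terms of (0.3740 + 0.6260)^2.
P(M) = 0.3740^2 = 0.139876
P(M+2) = 2 × 0.3740^1 × 0.6260^1 = 0.468248
P(M+4) = 0.6260^2 = 0.391876
The M+2 peak is largest (0.468248); scaling to 100 gives 29.9 : 100.0 : 83.7.

29.9 : 100.0 : 83.7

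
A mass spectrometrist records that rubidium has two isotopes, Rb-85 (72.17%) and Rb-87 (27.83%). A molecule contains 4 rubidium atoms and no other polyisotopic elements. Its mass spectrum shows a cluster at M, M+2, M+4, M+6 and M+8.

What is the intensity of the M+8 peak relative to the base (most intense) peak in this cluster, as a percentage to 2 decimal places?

1.43%

Term probabilities: M 0.2713, M+2 0.4184, M+4 0.2420, M+6 0.0622, M+8 0.0060. Base peak = M+2.
P(M+2) = C(4,1) × 0.7217^3 × 0.2783^1 = 4 × 0.37589809 × 0.2783 = 0.418450 (base)
P(M+8) = C(4,4) × 0.7217^0 × 0.2783^4 = 1 × 1.0000 × 0.00599864 = 0.005999
Relative intensity = 0.005999 / 0.418450 × 100 = 1.43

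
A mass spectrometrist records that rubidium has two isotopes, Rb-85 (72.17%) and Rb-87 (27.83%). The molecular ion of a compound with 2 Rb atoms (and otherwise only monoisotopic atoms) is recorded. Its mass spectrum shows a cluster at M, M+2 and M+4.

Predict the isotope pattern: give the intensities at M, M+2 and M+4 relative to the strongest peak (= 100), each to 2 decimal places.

100.00 : 77.12 : 14.87

Expanding (0.7217 + 0.2783)^2:
P(M) = 0.7217^2 = 0.520851
P(M+2) = 2 × 0.7217^1 × 0.2783^1 = 0.401698
P(M+4) = 0.2783^2 = 0.077451
The M peak is largest (0.520851); scaling to 100 gives 100.00 : 77.12 : 14.87.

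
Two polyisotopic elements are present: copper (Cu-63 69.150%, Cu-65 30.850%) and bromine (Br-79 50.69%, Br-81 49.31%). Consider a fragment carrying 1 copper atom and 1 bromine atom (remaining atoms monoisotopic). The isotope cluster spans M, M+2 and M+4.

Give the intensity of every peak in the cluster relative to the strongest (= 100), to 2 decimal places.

70.48 : 100.00 : 30.59

Copper pattern (n=1): 0.6915 : 0.3085
Bromine pattern (n=1): 0.5069 : 0.4931
Convolve the two distributions (both contribute in 2-u steps):
  M: 0.6915×0.5069 = 0.350521
  M+2: 0.6915×0.4931 + 0.3085×0.5069 = 0.497357
  M+4: 0.3085×0.4931 = 0.152121
Scale to base peak (0.497357) = 100: 70.48 : 100.00 : 30.59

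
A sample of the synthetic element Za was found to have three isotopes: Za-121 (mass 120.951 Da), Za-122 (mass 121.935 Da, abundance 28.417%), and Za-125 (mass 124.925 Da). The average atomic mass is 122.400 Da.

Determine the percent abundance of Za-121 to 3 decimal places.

The remaining 71.583% is split between Za-121 (fraction x) and Za-125 (fraction 0.71583 − x).
Substituting: 120.951x + 124.925(0.71583 − x) = 87.74973105
(120.951 − 124.925)x = -1.6753317  ⇒  x = 0.42157, y = 0.29426
Za-121: 42.157%, Za-125: 29.426%.

42.157%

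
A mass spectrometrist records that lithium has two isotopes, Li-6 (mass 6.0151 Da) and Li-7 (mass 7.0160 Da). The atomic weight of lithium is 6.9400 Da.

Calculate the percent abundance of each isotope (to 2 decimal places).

Li-6: 7.59%, Li-7: 92.41%

Let x be the fractional abundance of Li-6; then Li-7 has abundance 1 − x.
6.0151·x + 7.0160·(1 − x) = 6.9400
(6.0151 − 7.0160)·x = 6.9400 − 7.0160
x = -0.0760 / -1.0009 = 0.07593 → 7.59% Li-6, 92.41% Li-7.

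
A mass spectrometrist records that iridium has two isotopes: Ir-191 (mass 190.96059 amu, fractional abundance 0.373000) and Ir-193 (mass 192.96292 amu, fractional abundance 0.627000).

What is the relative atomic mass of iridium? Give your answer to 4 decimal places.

The abundance-weighted mean is 0.373000 × 190.96059 + 0.627000 × 192.96292
= 71.228300 + 120.987751 = 192.216051 amu

192.2161 amu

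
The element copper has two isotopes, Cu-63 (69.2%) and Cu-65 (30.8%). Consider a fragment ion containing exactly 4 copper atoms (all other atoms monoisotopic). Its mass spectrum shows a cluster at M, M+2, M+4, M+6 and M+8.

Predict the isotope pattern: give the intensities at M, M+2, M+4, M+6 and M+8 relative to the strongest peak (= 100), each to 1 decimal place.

56.2 : 100.0 : 66.8 : 19.8 : 2.2

Expanding (0.692 + 0.308)^4:
P(M) = 0.692^4 = 0.229311
P(M+2) = 4 × 0.692^3 × 0.308^1 = 0.408253
P(M+4) = 6 × 0.692^2 × 0.308^2 = 0.272562
P(M+6) = 4 × 0.692^1 × 0.308^3 = 0.080876
P(M+8) = 0.308^4 = 0.008999
The M+2 peak is largest (0.408253); scaling to 100 gives 56.2 : 100.0 : 66.8 : 19.8 : 2.2.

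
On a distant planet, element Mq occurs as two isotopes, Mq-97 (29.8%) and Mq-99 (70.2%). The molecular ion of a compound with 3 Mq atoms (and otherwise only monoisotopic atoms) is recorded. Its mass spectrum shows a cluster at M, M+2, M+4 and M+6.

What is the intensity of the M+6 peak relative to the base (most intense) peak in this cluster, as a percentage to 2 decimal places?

Term probabilities: M 0.0265, M+2 0.1870, M+4 0.4406, M+6 0.3459. Base peak = M+4.
P(M+4) = C(3,2) × 0.298^1 × 0.702^2 = 3 × 0.2980 × 0.492804 = 0.440567 (base)
P(M+6) = C(3,3) × 0.298^0 × 0.702^3 = 1 × 1.0000 × 0.34594841 = 0.345948
Relative intensity = 0.345948 / 0.440567 × 100 = 78.52

78.52%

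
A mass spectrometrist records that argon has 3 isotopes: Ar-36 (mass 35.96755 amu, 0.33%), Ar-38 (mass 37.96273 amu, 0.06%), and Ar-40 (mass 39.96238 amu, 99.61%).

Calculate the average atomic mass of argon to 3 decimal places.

Ar = Σ fᵢ·mᵢ = 0.0033 × 35.96755 + 0.0006 × 37.96273 + 0.9961 × 39.96238
= 0.118693 + 0.022778 + 39.806527 = 39.947998 amu

39.948 amu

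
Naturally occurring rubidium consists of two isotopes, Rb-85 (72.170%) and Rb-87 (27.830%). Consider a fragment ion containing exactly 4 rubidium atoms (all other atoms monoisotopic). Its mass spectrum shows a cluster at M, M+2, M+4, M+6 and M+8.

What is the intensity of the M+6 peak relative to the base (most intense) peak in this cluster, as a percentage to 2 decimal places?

14.87%

(0.72170 + 0.27830)^4 gives M 0.2713, M+2 0.4184, M+4 0.2420, M+6 0.0622, M+8 0.0060; the largest is M+2.
P(M+2) = C(4,1) × 0.72170^3 × 0.27830^1 = 4 × 0.37589809 × 0.2783 = 0.418450 (base)
P(M+6) = C(4,3) × 0.72170^1 × 0.27830^3 = 4 × 0.7217 × 0.02155458 = 0.062224
Relative intensity = 0.062224 / 0.418450 × 100 = 14.87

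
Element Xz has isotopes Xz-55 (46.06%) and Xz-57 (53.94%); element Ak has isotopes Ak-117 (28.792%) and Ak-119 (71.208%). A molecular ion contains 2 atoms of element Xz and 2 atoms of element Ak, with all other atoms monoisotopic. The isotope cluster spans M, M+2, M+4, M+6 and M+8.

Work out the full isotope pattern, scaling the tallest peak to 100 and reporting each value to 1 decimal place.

Element Xz pattern (n=2): 0.21215236 : 0.49689528 : 0.29095236
Element Ak pattern (n=2): 0.08289793 : 0.41004415 : 0.50705793
Convolve the two distributions (both contribute in 2-u steps):
  M: 0.21215236×0.08289793 = 0.017587
  M+2: 0.21215236×0.41004415 + 0.49689528×0.08289793 = 0.128183
  M+4: 0.21215236×0.50705793 + 0.49689528×0.41004415 + 0.29095236×0.08289793 = 0.335442
  M+6: 0.49689528×0.50705793 + 0.29095236×0.41004415 = 0.371258
  M+8: 0.29095236×0.50705793 = 0.147530
Scale to base peak (0.371258) = 100: 4.7 : 34.5 : 90.4 : 100.0 : 39.7

4.7 : 34.5 : 90.4 : 100.0 : 39.7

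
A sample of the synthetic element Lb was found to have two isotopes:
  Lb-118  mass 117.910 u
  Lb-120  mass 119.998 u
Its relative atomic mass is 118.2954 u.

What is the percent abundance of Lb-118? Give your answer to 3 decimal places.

Writing the weighted mean with unknown fraction x of Lb-118:
117.910·x + 119.998·(1 − x) = 118.2954
(117.910 − 119.998)·x = 118.2954 − 119.998
x = -1.7026 / -2.088 = 0.81542 → 81.542% Lb-118, 18.458% Lb-120.

81.542%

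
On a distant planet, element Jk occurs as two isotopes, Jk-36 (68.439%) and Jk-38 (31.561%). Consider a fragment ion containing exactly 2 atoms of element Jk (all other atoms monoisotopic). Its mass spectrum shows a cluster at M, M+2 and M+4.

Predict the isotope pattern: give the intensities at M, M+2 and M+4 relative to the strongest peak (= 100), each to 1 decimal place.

The 2 Jk atoms are independent, so intensities follow the terms of (0.68439 + 0.31561)^2.
P(M) = 0.68439^2 = 0.468390
P(M+2) = 2 × 0.68439^1 × 0.31561^1 = 0.432001
P(M+4) = 0.31561^2 = 0.099610
The M peak is largest (0.468390); scaling to 100 gives 100.0 : 92.2 : 21.3.

100.0 : 92.2 : 21.3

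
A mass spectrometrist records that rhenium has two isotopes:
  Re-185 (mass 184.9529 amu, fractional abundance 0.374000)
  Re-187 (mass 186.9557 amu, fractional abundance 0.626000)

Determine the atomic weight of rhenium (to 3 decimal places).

186.207 amu

Ar = Σ fᵢ·mᵢ = 0.374000 × 184.9529 + 0.626000 × 186.9557
= 69.17238 + 117.03427 = 186.20665 amu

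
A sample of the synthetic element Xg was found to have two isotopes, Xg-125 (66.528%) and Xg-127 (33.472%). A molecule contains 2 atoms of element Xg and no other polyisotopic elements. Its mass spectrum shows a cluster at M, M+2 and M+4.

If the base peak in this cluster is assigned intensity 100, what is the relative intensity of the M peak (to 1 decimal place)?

99.4

Binomial terms of (0.66528 + 0.33472)^2: M 0.4426, M+2 0.4454, M+4 0.1120 → M+2 is the base peak.
P(M+2) = C(2,1) × 0.66528^1 × 0.33472^1 = 2 × 0.66528 × 0.33472 = 0.445365 (base)
P(M) = C(2,0) × 0.66528^2 × 0.33472^0 = 1 × 0.44259748 × 1.0000 = 0.442597
Relative intensity = 0.442597 / 0.445365 × 100 = 99.4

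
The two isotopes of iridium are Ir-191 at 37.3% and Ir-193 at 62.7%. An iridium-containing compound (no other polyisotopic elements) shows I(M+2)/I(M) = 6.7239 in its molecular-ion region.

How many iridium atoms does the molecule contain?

4

The M+2/M ratio from n Ir atoms is n · q/p = n · 0.627/0.373.
n = 6.7239 × 0.373/0.627 = 4.00 ≈ 4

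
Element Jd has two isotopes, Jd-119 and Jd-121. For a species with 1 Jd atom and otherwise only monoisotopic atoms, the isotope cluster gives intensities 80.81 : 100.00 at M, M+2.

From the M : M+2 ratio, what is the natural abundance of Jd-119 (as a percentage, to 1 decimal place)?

44.7%

If p is the fraction of Jd that is Jd-119, then I(M+2)/I(M) = [C(1,1)·p^0·(1−p)] / p^1 = 1·(1−p)/p = 100.00/80.81 = 1.2375
(1−p)/p = 1.2375/1 = 1.2375  ⇒  p = 1/(1 + 1.2375) = 0.4469
Jd-119: 44.7%, Jd-121: 55.3%.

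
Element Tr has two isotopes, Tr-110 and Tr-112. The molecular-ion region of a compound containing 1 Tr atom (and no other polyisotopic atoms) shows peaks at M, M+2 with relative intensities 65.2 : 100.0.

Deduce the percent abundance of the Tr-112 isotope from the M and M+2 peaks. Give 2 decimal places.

If p is the fraction of Tr that is Tr-110, then I(M+2)/I(M) = [C(1,1)·p^0·(1−p)] / p^1 = 1·(1−p)/p = 100.0/65.2 = 1.5337
(1−p)/p = 1.5337/1 = 1.5337  ⇒  p = 1/(1 + 1.5337) = 0.3947
Tr-110: 39.47%, Tr-112: 60.53%.

60.53%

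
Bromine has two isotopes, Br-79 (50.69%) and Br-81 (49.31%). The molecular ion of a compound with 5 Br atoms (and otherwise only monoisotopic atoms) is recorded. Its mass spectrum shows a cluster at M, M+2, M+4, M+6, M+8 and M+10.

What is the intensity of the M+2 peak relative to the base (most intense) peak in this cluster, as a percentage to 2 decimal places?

51.40%

Binomial terms of (0.5069 + 0.4931)^5: M 0.0335, M+2 0.1628, M+4 0.3167, M+6 0.3081, M+8 0.1498, M+10 0.0292 → M+4 is the base peak.
P(M+4) = C(5,2) × 0.5069^3 × 0.4931^2 = 10 × 0.13024674 × 0.24314761 = 0.316692 (base)
P(M+2) = C(5,1) × 0.5069^4 × 0.4931^1 = 5 × 0.06602207 × 0.4931 = 0.162777
Relative intensity = 0.162777 / 0.316692 × 100 = 51.40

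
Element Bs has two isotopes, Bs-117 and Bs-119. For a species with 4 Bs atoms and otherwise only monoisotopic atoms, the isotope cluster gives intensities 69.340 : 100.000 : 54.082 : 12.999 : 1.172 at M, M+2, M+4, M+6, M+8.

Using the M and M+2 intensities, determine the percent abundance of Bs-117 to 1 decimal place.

73.5%

Let p = fractional abundance of Bs-117. I(M+2)/I(M) = [C(4,1)·p^3·(1−p)] / p^4 = 4·(1−p)/p = 100.000/69.340 = 1.4422
(1−p)/p = 1.4422/4 = 0.3605  ⇒  p = 1/(1 + 0.3605) = 0.7350
Bs-117: 73.5%, Bs-119: 26.5%.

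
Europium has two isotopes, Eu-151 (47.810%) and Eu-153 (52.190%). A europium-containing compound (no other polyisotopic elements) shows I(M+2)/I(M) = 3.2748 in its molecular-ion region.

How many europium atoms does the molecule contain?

3

The M+2/M ratio from n Eu atoms is n · q/p = n · 0.52190/0.47810.
n = 3.2748 × 0.47810/0.52190 = 3.00 ≈ 3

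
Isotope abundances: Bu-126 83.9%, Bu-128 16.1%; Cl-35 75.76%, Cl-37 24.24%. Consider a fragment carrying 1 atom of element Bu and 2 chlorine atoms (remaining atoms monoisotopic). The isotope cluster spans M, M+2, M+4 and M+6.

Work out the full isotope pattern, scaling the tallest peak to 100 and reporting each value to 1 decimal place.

100.0 : 83.2 : 22.5 : 2.0

Element Bu pattern (n=1): 0.8390 : 0.1610
Chlorine pattern (n=2): 0.57395776 : 0.36728448 : 0.05875776
Convolve the two distributions (both contribute in 2-u steps):
  M: 0.8390×0.57395776 = 0.481551
  M+2: 0.8390×0.36728448 + 0.1610×0.57395776 = 0.400559
  M+4: 0.8390×0.05875776 + 0.1610×0.36728448 = 0.108431
  M+6: 0.1610×0.05875776 = 0.009460
Scale to base peak (0.481551) = 100: 100.0 : 83.2 : 22.5 : 2.0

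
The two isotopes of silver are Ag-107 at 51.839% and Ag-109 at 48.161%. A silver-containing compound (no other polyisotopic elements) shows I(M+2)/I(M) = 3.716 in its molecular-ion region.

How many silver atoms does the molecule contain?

4

With n Ag atoms, P(M+2)/P(M) = C(n,1)·p^(n−1)q / p^n = n·q/p = n · 0.48161/0.51839.
n = 3.716 × 0.51839/0.48161 = 4.00 ≈ 4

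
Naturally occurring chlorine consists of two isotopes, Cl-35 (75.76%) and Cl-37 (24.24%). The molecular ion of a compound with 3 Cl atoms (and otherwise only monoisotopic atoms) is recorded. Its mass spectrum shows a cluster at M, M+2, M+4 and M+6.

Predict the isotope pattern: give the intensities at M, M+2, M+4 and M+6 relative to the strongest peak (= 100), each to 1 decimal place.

Expanding (0.7576 + 0.2424)^3:
P(M) = 0.7576^3 = 0.434830
P(M+2) = 3 × 0.7576^2 × 0.2424^1 = 0.417382
P(M+4) = 3 × 0.7576^1 × 0.2424^2 = 0.133545
P(M+6) = 0.2424^3 = 0.014243
The M peak is largest (0.434830); scaling to 100 gives 100.0 : 96.0 : 30.7 : 3.3.

100.0 : 96.0 : 30.7 : 3.3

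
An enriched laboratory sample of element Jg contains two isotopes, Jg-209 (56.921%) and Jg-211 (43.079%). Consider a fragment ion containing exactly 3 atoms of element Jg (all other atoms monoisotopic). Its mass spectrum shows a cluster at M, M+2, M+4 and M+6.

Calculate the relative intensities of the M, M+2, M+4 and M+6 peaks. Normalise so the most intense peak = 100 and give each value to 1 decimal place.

44.0 : 100.0 : 75.7 : 19.1

The 3 Jg atoms are independent, so intensities follow the terms of (0.56921 + 0.43079)^3.
P(M) = 0.56921^3 = 0.184424
P(M+2) = 3 × 0.56921^2 × 0.43079^1 = 0.418728
P(M+4) = 3 × 0.56921^1 × 0.43079^2 = 0.316902
P(M+6) = 0.43079^3 = 0.079946
The M+2 peak is largest (0.418728); scaling to 100 gives 44.0 : 100.0 : 75.7 : 19.1.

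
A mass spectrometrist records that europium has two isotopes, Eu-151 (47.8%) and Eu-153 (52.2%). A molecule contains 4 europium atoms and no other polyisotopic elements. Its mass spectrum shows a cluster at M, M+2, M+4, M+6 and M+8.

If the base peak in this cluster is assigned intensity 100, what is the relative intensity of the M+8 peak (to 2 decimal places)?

Term probabilities: M 0.0522, M+2 0.2280, M+4 0.3735, M+6 0.2720, M+8 0.0742. Base peak = M+4.
P(M+4) = C(4,2) × 0.478^2 × 0.522^2 = 6 × 0.228484 × 0.272484 = 0.373549 (base)
P(M+8) = C(4,4) × 0.478^0 × 0.522^4 = 1 × 1.0000 × 0.07424753 = 0.074248
Relative intensity = 0.074248 / 0.373549 × 100 = 19.88

19.88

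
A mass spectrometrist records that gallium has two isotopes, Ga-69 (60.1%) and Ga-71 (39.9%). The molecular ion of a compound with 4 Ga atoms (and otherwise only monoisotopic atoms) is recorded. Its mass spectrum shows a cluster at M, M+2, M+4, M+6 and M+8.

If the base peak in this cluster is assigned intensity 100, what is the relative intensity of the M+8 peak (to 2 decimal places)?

7.32

Term probabilities: M 0.1305, M+2 0.3465, M+4 0.3450, M+6 0.1527, M+8 0.0253. Base peak = M+2.
P(M+2) = C(4,1) × 0.601^3 × 0.399^1 = 4 × 0.2170818 × 0.3990 = 0.346463 (base)
P(M+8) = C(4,4) × 0.601^0 × 0.399^4 = 1 × 1.0000 × 0.02534496 = 0.025345
Relative intensity = 0.025345 / 0.346463 × 100 = 7.32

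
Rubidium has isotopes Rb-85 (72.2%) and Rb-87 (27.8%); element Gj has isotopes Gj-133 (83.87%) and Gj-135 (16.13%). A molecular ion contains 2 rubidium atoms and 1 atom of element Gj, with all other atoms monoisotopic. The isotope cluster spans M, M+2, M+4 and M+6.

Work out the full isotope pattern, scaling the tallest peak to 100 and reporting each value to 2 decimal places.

100.00 : 96.24 : 29.64 : 2.85

Rubidium pattern (n=2): 0.521284 : 0.401432 : 0.077284
Element Gj pattern (n=1): 0.8387 : 0.1613
Convolve the two distributions (both contribute in 2-u steps):
  M: 0.521284×0.8387 = 0.437201
  M+2: 0.521284×0.1613 + 0.401432×0.8387 = 0.420764
  M+4: 0.401432×0.1613 + 0.077284×0.8387 = 0.129569
  M+6: 0.077284×0.1613 = 0.012466
Scale to base peak (0.437201) = 100: 100.00 : 96.24 : 29.64 : 2.85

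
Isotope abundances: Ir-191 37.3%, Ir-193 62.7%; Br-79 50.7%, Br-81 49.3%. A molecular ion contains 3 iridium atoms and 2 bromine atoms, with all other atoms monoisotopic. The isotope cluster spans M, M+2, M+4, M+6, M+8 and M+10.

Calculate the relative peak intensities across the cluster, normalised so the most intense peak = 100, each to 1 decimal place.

3.8 : 26.9 : 73.9 : 100.0 : 66.3 : 17.3

Iridium pattern (n=3): 0.05189512 : 0.26170165 : 0.43991135 : 0.24649188
Bromine pattern (n=2): 0.257049 : 0.499902 : 0.243049
Convolve the two distributions (both contribute in 2-u steps):
  M: 0.05189512×0.257049 = 0.013340
  M+2: 0.05189512×0.499902 + 0.26170165×0.257049 = 0.093213
  M+4: 0.05189512×0.243049 + 0.26170165×0.499902 + 0.43991135×0.257049 = 0.256517
  M+6: 0.26170165×0.243049 + 0.43991135×0.499902 + 0.24649188×0.257049 = 0.346879
  M+8: 0.43991135×0.243049 + 0.24649188×0.499902 = 0.230142
  M+10: 0.24649188×0.243049 = 0.059910
Scale to base peak (0.346879) = 100: 3.8 : 26.9 : 73.9 : 100.0 : 66.3 : 17.3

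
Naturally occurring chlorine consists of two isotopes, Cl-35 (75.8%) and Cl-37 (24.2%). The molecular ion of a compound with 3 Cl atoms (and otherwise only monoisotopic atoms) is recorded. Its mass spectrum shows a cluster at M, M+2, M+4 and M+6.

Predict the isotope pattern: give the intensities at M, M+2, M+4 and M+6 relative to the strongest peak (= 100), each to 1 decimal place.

100.0 : 95.8 : 30.6 : 3.3

Expanding (0.758 + 0.242)^3:
P(M) = 0.758^3 = 0.435520
P(M+2) = 3 × 0.758^2 × 0.242^1 = 0.417133
P(M+4) = 3 × 0.758^1 × 0.242^2 = 0.133175
P(M+6) = 0.242^3 = 0.014172
The M peak is largest (0.435520); scaling to 100 gives 100.0 : 95.8 : 30.6 : 3.3.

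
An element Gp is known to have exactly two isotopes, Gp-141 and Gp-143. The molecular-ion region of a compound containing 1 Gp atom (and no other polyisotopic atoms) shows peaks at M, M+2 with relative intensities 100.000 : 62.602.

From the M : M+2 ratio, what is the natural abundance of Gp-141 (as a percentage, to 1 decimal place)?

Write p for the Gp-141 fraction. I(M+2)/I(M) = [C(1,1)·p^0·(1−p)] / p^1 = 1·(1−p)/p = 62.602/100.000 = 0.6260
(1−p)/p = 0.6260/1 = 0.6260  ⇒  p = 1/(1 + 0.6260) = 0.6150
Gp-141: 61.5%, Gp-143: 38.5%.

61.5%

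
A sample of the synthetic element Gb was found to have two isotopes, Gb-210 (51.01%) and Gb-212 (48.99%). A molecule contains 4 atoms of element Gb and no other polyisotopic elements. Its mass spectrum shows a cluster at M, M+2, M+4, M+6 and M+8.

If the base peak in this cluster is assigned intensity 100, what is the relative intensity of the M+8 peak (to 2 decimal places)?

15.37

(0.5101 + 0.4899)^4 gives M 0.0677, M+2 0.2601, M+4 0.3747, M+6 0.2399, M+8 0.0576; the largest is M+4.
P(M+4) = C(4,2) × 0.5101^2 × 0.4899^2 = 6 × 0.26020201 × 0.24000201 = 0.374694 (base)
P(M+8) = C(4,4) × 0.5101^0 × 0.4899^4 = 1 × 1.0000 × 0.05760096 = 0.057601
Relative intensity = 0.057601 / 0.374694 × 100 = 15.37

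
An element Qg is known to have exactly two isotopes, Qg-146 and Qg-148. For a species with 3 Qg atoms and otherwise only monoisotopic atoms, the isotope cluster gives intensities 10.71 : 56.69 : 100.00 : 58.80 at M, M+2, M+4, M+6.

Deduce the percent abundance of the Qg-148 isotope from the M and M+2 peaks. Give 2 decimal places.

Let p = fractional abundance of Qg-146. I(M+2)/I(M) = [C(3,1)·p^2·(1−p)] / p^3 = 3·(1−p)/p = 56.69/10.71 = 5.2932
(1−p)/p = 5.2932/3 = 1.7644  ⇒  p = 1/(1 + 1.7644) = 0.3617
Qg-146: 36.17%, Qg-148: 63.83%.

63.83%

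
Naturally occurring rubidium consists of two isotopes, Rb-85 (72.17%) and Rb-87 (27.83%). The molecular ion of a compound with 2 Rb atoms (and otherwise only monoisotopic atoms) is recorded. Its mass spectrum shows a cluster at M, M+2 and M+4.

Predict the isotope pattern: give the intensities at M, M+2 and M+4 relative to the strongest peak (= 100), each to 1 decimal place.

The 2 Rb atoms are independent, so intensities follow the terms of (0.7217 + 0.2783)^2.
P(M) = 0.7217^2 = 0.520851
P(M+2) = 2 × 0.7217^1 × 0.2783^1 = 0.401698
P(M+4) = 0.2783^2 = 0.077451
The M peak is largest (0.520851); scaling to 100 gives 100.0 : 77.1 : 14.9.

100.0 : 77.1 : 14.9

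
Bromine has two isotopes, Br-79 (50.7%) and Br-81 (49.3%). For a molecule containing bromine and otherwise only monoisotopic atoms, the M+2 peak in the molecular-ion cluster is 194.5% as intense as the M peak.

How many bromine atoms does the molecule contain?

2

The M+2/M ratio from n Br atoms is n · q/p = n · 0.493/0.507.
n = 1.945 × 0.507/0.493 = 2.00 ≈ 2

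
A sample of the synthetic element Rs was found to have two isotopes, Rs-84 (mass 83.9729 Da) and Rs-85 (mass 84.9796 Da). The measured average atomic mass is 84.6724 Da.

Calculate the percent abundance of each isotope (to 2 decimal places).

Rs-84: 30.52%, Rs-85: 69.48%

With x = fraction of Rs-84 (so Rs-85 is 1 − x):
83.9729·x + 84.9796·(1 − x) = 84.6724
(83.9729 − 84.9796)·x = 84.6724 − 84.9796
x = -0.3072 / -1.0067 = 0.30516 → 30.52% Rs-84, 69.48% Rs-85.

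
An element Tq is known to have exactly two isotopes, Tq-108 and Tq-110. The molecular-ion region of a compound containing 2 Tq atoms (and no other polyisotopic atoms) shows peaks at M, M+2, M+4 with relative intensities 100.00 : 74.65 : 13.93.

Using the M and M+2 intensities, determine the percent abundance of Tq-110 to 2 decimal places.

27.18%

If p is the fraction of Tq that is Tq-108, then I(M+2)/I(M) = [C(2,1)·p^1·(1−p)] / p^2 = 2·(1−p)/p = 74.65/100.00 = 0.7465
(1−p)/p = 0.7465/2 = 0.3733  ⇒  p = 1/(1 + 0.3733) = 0.7282
Tq-108: 72.82%, Tq-110: 27.18%.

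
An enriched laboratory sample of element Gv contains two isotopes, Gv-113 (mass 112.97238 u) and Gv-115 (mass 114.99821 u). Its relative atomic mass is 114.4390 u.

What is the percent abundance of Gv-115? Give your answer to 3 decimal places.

Writing the weighted mean with unknown fraction x of Gv-113:
112.97238·x + 114.99821·(1 − x) = 114.4390
(112.97238 − 114.99821)·x = 114.4390 − 114.99821
x = -0.55921 / -2.02583 = 0.27604 → 27.604% Gv-113, 72.396% Gv-115.

72.396%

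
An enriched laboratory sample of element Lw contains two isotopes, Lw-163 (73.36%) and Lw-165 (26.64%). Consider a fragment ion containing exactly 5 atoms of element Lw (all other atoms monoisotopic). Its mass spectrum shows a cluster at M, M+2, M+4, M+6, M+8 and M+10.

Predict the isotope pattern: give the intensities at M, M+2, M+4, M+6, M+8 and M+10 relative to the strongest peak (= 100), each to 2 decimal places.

The 5 Lw atoms are independent, so intensities follow the terms of (0.7336 + 0.2664)^5.
P(M) = 0.7336^5 = 0.212470
P(M+2) = 5 × 0.7336^4 × 0.2664^1 = 0.385782
P(M+4) = 10 × 0.7336^3 × 0.2664^2 = 0.280186
P(M+6) = 10 × 0.7336^2 × 0.2664^3 = 0.101747
P(M+8) = 5 × 0.7336^1 × 0.2664^4 = 0.018474
P(M+10) = 0.2664^5 = 0.001342
The M+2 peak is largest (0.385782); scaling to 100 gives 55.08 : 100.00 : 72.63 : 26.37 : 4.79 : 0.35.

55.08 : 100.00 : 72.63 : 26.37 : 4.79 : 0.35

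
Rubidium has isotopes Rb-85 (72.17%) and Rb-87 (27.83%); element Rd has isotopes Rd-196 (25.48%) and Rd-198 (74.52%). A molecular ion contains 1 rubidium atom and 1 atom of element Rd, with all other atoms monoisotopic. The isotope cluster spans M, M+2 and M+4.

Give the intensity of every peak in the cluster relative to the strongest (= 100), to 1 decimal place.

30.2 : 100.0 : 34.1

Rubidium pattern (n=1): 0.7217 : 0.2783
Element Rd pattern (n=1): 0.2548 : 0.7452
Convolve the two distributions (both contribute in 2-u steps):
  M: 0.7217×0.2548 = 0.183889
  M+2: 0.7217×0.7452 + 0.2783×0.2548 = 0.608722
  M+4: 0.2783×0.7452 = 0.207389
Scale to base peak (0.608722) = 100: 30.2 : 100.0 : 34.1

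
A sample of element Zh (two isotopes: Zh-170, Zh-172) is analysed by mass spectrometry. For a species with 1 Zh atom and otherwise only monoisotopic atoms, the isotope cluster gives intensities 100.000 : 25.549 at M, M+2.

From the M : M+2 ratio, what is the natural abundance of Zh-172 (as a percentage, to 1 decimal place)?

Write p for the Zh-170 fraction. I(M+2)/I(M) = [C(1,1)·p^0·(1−p)] / p^1 = 1·(1−p)/p = 25.549/100.000 = 0.2555
(1−p)/p = 0.2555/1 = 0.2555  ⇒  p = 1/(1 + 0.2555) = 0.7965
Zh-170: 79.7%, Zh-172: 20.3%.

20.3%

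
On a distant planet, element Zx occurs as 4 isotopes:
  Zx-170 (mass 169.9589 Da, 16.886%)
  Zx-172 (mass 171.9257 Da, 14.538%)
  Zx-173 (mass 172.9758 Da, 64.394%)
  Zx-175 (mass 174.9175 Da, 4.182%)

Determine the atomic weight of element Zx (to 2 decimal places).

Average mass = Σ (abundance × isotope mass) = 0.16886 × 169.9589 + 0.14538 × 171.9257 + 0.64394 × 172.9758 + 0.04182 × 174.9175
= 28.69926 + 24.99456 + 111.38604 + 7.31505 = 172.39491 Da

172.39 Da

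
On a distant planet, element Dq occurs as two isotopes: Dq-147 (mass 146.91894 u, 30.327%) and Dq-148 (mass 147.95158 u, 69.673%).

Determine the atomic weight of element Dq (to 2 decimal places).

147.64 u

Weight each isotope mass by its fractional abundance: 0.30327 × 146.91894 + 0.69673 × 147.95158
= 44.556107 + 103.082304 = 147.638411 u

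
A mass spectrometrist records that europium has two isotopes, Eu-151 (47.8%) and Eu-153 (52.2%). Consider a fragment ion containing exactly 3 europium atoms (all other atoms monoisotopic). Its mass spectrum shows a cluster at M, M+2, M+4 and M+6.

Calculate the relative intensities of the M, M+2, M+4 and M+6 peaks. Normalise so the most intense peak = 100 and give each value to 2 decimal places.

Expanding (0.478 + 0.522)^3:
P(M) = 0.478^3 = 0.109215
P(M+2) = 3 × 0.478^2 × 0.522^1 = 0.357806
P(M+4) = 3 × 0.478^1 × 0.522^2 = 0.390742
P(M+6) = 0.522^3 = 0.142237
The M+4 peak is largest (0.390742); scaling to 100 gives 27.95 : 91.57 : 100.00 : 36.40.

27.95 : 91.57 : 100.00 : 36.40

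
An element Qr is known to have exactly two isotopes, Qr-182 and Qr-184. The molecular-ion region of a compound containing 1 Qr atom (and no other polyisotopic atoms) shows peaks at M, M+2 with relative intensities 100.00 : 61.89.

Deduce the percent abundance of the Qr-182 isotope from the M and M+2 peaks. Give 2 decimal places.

If p is the fraction of Qr that is Qr-182, then I(M+2)/I(M) = [C(1,1)·p^0·(1−p)] / p^1 = 1·(1−p)/p = 61.89/100.00 = 0.6189
(1−p)/p = 0.6189/1 = 0.6189  ⇒  p = 1/(1 + 0.6189) = 0.6177
Qr-182: 61.77%, Qr-184: 38.23%.

61.77%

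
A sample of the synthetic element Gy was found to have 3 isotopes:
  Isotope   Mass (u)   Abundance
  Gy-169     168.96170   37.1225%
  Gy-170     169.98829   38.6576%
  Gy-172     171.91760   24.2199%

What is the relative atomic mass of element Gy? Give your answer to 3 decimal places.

170.074 u

Ar = Σ fᵢ·mᵢ = 0.371225 × 168.96170 + 0.386576 × 169.98829 + 0.242199 × 171.91760
= 62.722807 + 65.713393 + 41.638271 = 170.074471 u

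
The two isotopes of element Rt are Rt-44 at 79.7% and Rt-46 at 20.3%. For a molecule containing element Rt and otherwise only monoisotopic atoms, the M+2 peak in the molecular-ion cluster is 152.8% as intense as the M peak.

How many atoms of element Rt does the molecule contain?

With n Rt atoms, P(M+2)/P(M) = C(n,1)·p^(n−1)q / p^n = n·q/p = n · 0.203/0.797.
n = 1.528 × 0.797/0.203 = 6.00 ≈ 6

6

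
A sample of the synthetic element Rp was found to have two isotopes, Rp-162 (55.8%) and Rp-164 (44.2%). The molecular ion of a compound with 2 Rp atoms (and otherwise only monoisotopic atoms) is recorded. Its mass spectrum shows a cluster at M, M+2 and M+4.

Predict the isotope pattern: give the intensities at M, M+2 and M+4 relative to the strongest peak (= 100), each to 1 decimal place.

63.1 : 100.0 : 39.6

Expanding (0.558 + 0.442)^2:
P(M) = 0.558^2 = 0.311364
P(M+2) = 2 × 0.558^1 × 0.442^1 = 0.493272
P(M+4) = 0.442^2 = 0.195364
The M+2 peak is largest (0.493272); scaling to 100 gives 63.1 : 100.0 : 39.6.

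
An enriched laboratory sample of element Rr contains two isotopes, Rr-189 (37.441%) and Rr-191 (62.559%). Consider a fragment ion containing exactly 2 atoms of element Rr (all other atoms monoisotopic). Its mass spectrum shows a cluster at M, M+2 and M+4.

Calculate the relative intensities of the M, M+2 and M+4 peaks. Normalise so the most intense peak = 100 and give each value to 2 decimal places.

Expanding (0.37441 + 0.62559)^2:
P(M) = 0.37441^2 = 0.140183
P(M+2) = 2 × 0.37441^1 × 0.62559^1 = 0.468454
P(M+4) = 0.62559^2 = 0.391363
The M+2 peak is largest (0.468454); scaling to 100 gives 29.92 : 100.00 : 83.54.

29.92 : 100.00 : 83.54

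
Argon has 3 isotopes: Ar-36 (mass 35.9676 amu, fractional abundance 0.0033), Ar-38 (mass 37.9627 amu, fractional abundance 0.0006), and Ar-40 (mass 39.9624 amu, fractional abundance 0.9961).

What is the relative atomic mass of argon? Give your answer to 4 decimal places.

39.9480 amu

Ar = Σ fᵢ·mᵢ = 0.0033 × 35.9676 + 0.0006 × 37.9627 + 0.9961 × 39.9624
= 0.11869 + 0.02278 + 39.80655 = 39.94802 amu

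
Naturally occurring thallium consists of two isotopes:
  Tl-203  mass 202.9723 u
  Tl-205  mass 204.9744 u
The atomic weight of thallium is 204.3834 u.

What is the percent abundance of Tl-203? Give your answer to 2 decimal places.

29.52%

With x = fraction of Tl-203 (so Tl-205 is 1 − x):
202.9723·x + 204.9744·(1 − x) = 204.3834
(202.9723 − 204.9744)·x = 204.3834 − 204.9744
x = -0.5910 / -2.0021 = 0.29519 → 29.52% Tl-203, 70.48% Tl-205.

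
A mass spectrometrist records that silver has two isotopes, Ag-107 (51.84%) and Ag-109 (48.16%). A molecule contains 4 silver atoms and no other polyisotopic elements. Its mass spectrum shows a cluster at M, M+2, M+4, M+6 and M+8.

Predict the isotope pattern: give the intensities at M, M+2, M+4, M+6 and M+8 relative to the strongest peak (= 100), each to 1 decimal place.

The 4 Ag atoms are independent, so intensities follow the terms of (0.5184 + 0.4816)^4.
P(M) = 0.5184^4 = 0.072220
P(M+2) = 4 × 0.5184^3 × 0.4816^1 = 0.268375
P(M+4) = 6 × 0.5184^2 × 0.4816^2 = 0.373985
P(M+6) = 4 × 0.5184^1 × 0.4816^3 = 0.231624
P(M+8) = 0.4816^4 = 0.053795
The M+4 peak is largest (0.373985); scaling to 100 gives 19.3 : 71.8 : 100.0 : 61.9 : 14.4.

19.3 : 71.8 : 100.0 : 61.9 : 14.4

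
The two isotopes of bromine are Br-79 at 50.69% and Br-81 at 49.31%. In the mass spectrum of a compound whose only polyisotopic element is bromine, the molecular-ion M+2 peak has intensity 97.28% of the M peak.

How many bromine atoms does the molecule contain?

The M+2/M ratio from n Br atoms is n · q/p = n · 0.4931/0.5069.
n = 0.9728 × 0.5069/0.4931 = 1.00 ≈ 1

1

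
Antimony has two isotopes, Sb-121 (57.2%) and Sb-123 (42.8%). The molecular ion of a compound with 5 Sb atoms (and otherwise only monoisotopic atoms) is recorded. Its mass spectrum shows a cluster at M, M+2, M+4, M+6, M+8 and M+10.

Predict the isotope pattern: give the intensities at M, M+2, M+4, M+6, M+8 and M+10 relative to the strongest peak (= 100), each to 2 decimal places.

17.86 : 66.82 : 100.00 : 74.83 : 27.99 : 4.19

Expanding (0.572 + 0.428)^5:
P(M) = 0.572^5 = 0.061232
P(M+2) = 5 × 0.572^4 × 0.428^1 = 0.229086
P(M+4) = 10 × 0.572^3 × 0.428^2 = 0.342827
P(M+6) = 10 × 0.572^2 × 0.428^3 = 0.256521
P(M+8) = 5 × 0.572^1 × 0.428^4 = 0.095971
P(M+10) = 0.428^5 = 0.014362
The M+4 peak is largest (0.342827); scaling to 100 gives 17.86 : 66.82 : 100.00 : 74.83 : 27.99 : 4.19.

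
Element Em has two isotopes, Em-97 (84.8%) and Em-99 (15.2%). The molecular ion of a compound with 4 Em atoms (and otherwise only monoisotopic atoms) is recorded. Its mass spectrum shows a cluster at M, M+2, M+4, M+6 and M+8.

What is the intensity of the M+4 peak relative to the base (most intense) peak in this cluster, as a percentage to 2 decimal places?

19.28%

Binomial terms of (0.848 + 0.152)^4: M 0.5171, M+2 0.3708, M+4 0.0997, M+6 0.0119, M+8 0.0005 → M is the base peak.
P(M) = C(4,0) × 0.848^4 × 0.152^0 = 1 × 0.51711056 × 1.0000 = 0.517111 (base)
P(M+4) = C(4,2) × 0.848^2 × 0.152^2 = 6 × 0.719104 × 0.023104 = 0.099685
Relative intensity = 0.099685 / 0.517111 × 100 = 19.28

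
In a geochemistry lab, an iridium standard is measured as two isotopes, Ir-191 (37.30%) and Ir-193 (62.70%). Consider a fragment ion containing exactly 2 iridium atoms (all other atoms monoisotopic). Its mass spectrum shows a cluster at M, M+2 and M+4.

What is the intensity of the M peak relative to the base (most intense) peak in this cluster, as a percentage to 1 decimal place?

(0.3730 + 0.6270)^2 gives M 0.1391, M+2 0.4677, M+4 0.3931; the largest is M+2.
P(M+2) = C(2,1) × 0.3730^1 × 0.6270^1 = 2 × 0.3730 × 0.6270 = 0.467742 (base)
P(M) = C(2,0) × 0.3730^2 × 0.6270^0 = 1 × 0.139129 × 1.0000 = 0.139129
Relative intensity = 0.139129 / 0.467742 × 100 = 29.7

29.7%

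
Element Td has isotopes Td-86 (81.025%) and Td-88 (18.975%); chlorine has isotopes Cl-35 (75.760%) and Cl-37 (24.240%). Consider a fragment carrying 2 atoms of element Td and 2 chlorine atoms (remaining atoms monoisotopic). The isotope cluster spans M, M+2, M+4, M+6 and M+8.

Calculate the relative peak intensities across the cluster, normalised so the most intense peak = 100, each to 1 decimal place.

Element Td pattern (n=2): 0.65650506 : 0.30748987 : 0.03600506
Chlorine pattern (n=2): 0.57395776 : 0.36728448 : 0.05875776
Convolve the two distributions (both contribute in 2-u steps):
  M: 0.65650506×0.57395776 = 0.376806
  M+2: 0.65650506×0.36728448 + 0.30748987×0.57395776 = 0.417610
  M+4: 0.65650506×0.05875776 + 0.30748987×0.36728448 + 0.03600506×0.57395776 = 0.172176
  M+6: 0.30748987×0.05875776 + 0.03600506×0.36728448 = 0.031292
  M+8: 0.03600506×0.05875776 = 0.002116
Scale to base peak (0.417610) = 100: 90.2 : 100.0 : 41.2 : 7.5 : 0.5

90.2 : 100.0 : 41.2 : 7.5 : 0.5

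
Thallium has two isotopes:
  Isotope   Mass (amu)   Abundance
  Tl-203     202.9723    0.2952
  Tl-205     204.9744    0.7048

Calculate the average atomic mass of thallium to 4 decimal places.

204.3834 amu

Ar = Σ fᵢ·mᵢ = 0.2952 × 202.9723 + 0.7048 × 204.9744
= 59.91742 + 144.46596 = 204.38338 amu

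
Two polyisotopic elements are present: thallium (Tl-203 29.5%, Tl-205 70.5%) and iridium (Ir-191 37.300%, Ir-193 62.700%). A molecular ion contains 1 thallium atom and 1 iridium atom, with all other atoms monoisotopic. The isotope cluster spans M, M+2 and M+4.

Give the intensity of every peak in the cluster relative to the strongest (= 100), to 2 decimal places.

Thallium pattern (n=1): 0.2950 : 0.7050
Iridium pattern (n=1): 0.3730 : 0.6270
Convolve the two distributions (both contribute in 2-u steps):
  M: 0.2950×0.3730 = 0.110035
  M+2: 0.2950×0.6270 + 0.7050×0.3730 = 0.447930
  M+4: 0.7050×0.6270 = 0.442035
Scale to base peak (0.447930) = 100: 24.57 : 100.00 : 98.68

24.57 : 100.00 : 98.68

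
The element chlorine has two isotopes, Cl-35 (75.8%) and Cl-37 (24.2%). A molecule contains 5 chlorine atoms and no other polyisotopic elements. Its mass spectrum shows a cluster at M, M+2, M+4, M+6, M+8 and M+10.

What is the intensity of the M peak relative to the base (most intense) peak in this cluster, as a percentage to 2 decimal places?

62.64%

Term probabilities: M 0.2502, M+2 0.3994, M+4 0.2551, M+6 0.0814, M+8 0.0130, M+10 0.0008. Base peak = M+2.
P(M+2) = C(5,1) × 0.758^4 × 0.242^1 = 5 × 0.33012379 × 0.2420 = 0.399450 (base)
P(M) = C(5,0) × 0.758^5 × 0.242^0 = 1 × 0.25023383 × 1.0000 = 0.250234
Relative intensity = 0.250234 / 0.399450 × 100 = 62.64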